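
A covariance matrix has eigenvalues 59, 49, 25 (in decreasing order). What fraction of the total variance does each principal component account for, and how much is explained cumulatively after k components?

Step 1 — total variance = trace(Sigma) = Σ λ_i = 59 + 49 + 25 = 133.

Step 2 — fraction explained by component i = λ_i / Σ λ:
  PC1: 59/133 = 0.4436
  PC2: 49/133 = 0.3684
  PC3: 25/133 = 0.188

Step 3 — cumulative fraction after k components = (λ_1 + ... + λ_k) / Σ λ:
  k = 1: 59/133 = 0.4436
  k = 2: (59 + 49)/133 = 108/133 = 0.812
  k = 3: (59 + 49 + 25)/133 = 133/133 = 1

Summary (fraction, with percent):

explained: PC1 0.4436 (44.36%), PC2 0.3684 (36.84%), PC3 0.188 (18.8%);  cumulative: 0.4436, 0.812, 1


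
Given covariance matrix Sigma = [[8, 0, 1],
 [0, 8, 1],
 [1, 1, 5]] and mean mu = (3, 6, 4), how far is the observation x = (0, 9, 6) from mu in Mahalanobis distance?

Step 1 — centre the observation: (x - mu) = (-3, 3, 2).

Step 2 — invert Sigma (cofactor / det for 3×3, or solve directly):
  Sigma^{-1} = [[0.1283, 0.0033, -0.0263],
 [0.0033, 0.1283, -0.0263],
 [-0.0263, -0.0263, 0.2105]].

Step 3 — form the quadratic (x - mu)^T · Sigma^{-1} · (x - mu):
  Sigma^{-1} · (x - mu) = (-0.4276, 0.3224, 0.4211).
  (x - mu)^T · [Sigma^{-1} · (x - mu)] = (-3)·(-0.4276) + (3)·(0.3224) + (2)·(0.4211) = 3.0921.

Step 4 — take square root: d = √(3.0921) ≈ 1.7584.

d(x, mu) = √(3.0921) ≈ 1.7584


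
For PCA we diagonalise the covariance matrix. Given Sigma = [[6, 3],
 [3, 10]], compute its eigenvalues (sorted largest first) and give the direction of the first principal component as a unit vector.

Step 1 — characteristic polynomial of 2×2 Sigma:
  det(Sigma - λI) = λ² - trace · λ + det = 0.
  trace = 6 + 10 = 16, det = 6·10 - (3)² = 51.
Step 2 — discriminant:
  Δ = trace² - 4·det = 256 - 204 = 52.
Step 3 — eigenvalues:
  λ = (trace ± √Δ)/2 = (16 ± 7.2111)/2,
  λ_1 = 11.6056,  λ_2 = 4.3944.

Step 4 — unit eigenvector for λ_1: solve (Sigma - λ_1 I)v = 0. First row:
  (6 - 11.6056)·v_x + (3)·v_y = 0, i.e. (-5.6056)·v_x + (3)·v_y = 0,
  so v ∝ (b, λ_1 - a) = (3, 5.6056) = u.
  ||u|| = √((3)² + (5.6056)²) = √(40.4222) ≈ 6.3578,
  v_1 = u/||u|| ≈ (0.4719, 0.8817) (||v_1|| = 1).

λ_1 = 11.6056,  λ_2 = 4.3944;  v_1 ≈ (0.4719, 0.8817)


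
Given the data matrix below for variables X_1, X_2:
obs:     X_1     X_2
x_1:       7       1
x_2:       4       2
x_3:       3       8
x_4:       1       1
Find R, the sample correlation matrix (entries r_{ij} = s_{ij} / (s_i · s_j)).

Step 1 — column means:
  mean(X_1) = (7 + 4 + 3 + 1) / 4 = 15/4 = 3.75
  mean(X_2) = (1 + 2 + 8 + 1) / 4 = 12/4 = 3

Step 2 — sample variances and covariances s[i,j] = (1/(n-1)) · Σ_k (x_{k,i} - mean_i) · (x_{k,j} - mean_j), with n-1 = 3:
  s[X_1,X_1] = ((3.25)·(3.25) + (0.25)·(0.25) + (-0.75)·(-0.75) + (-2.75)·(-2.75)) / 3 = 18.75/3 = 6.25
  s[X_1,X_2] = ((3.25)·(-2) + (0.25)·(-1) + (-0.75)·(5) + (-2.75)·(-2)) / 3 = -5/3 = -1.6667
  s[X_2,X_2] = ((-2)·(-2) + (-1)·(-1) + (5)·(5) + (-2)·(-2)) / 3 = 34/3 = 11.3333
  Sample standard deviations s_i = √(s[i,i]):
  s(X_1) = √(6.25) = 2.5
  s(X_2) = √(11.3333) = 3.3665

Step 3 — r_{ij} = s_{ij} / (s_i · s_j):
  r[X_1,X_1] = 1 (diagonal).
  r[X_1,X_2] = -1.6667 / (2.5 · 3.3665) = -1.6667 / 8.4163 = -0.198
  r[X_2,X_2] = 1 (diagonal).

R is symmetric with unit diagonal. Assembling:

R = [[1, -0.198],
 [-0.198, 1]]


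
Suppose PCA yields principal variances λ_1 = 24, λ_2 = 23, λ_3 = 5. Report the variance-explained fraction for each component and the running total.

Step 1 — total variance = trace(Sigma) = Σ λ_i = 24 + 23 + 5 = 52.

Step 2 — fraction explained by component i = λ_i / Σ λ:
  PC1: 24/52 = 0.4615
  PC2: 23/52 = 0.4423
  PC3: 5/52 = 0.0962

Step 3 — cumulative fraction after k components = (λ_1 + ... + λ_k) / Σ λ:
  k = 1: 24/52 = 0.4615
  k = 2: (24 + 23)/52 = 47/52 = 0.9038
  k = 3: (24 + 23 + 5)/52 = 52/52 = 1

Summary (fraction, with percent):

explained: PC1 0.4615 (46.15%), PC2 0.4423 (44.23%), PC3 0.0962 (9.62%);  cumulative: 0.4615, 0.9038, 1


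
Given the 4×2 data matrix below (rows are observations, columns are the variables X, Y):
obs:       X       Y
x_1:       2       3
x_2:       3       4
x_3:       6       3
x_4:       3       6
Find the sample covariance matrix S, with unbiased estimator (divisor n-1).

Step 1 — column means:
  mean(X) = (2 + 3 + 6 + 3) / 4 = 14/4 = 3.5
  mean(Y) = (3 + 4 + 3 + 6) / 4 = 16/4 = 4

Step 2 — sample covariance S[i,j] = (1/(n-1)) · Σ_k (x_{k,i} - mean_i) · (x_{k,j} - mean_j), with n-1 = 3.
  S[X,X] = ((-1.5)·(-1.5) + (-0.5)·(-0.5) + (2.5)·(2.5) + (-0.5)·(-0.5)) / 3 = 9/3 = 3
  S[X,Y] = ((-1.5)·(-1) + (-0.5)·(0) + (2.5)·(-1) + (-0.5)·(2)) / 3 = -2/3 = -0.6667
  S[Y,Y] = ((-1)·(-1) + (0)·(0) + (-1)·(-1) + (2)·(2)) / 3 = 6/3 = 2

S is symmetric (S[j,i] = S[i,j]). Assembling:

S = [[3, -0.6667],
 [-0.6667, 2]]


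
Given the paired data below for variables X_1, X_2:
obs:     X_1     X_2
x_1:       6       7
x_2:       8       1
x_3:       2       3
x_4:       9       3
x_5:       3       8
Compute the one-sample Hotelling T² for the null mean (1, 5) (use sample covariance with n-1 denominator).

Step 1 — sample mean vector:
  mean(X_1) = (6 + 8 + 2 + 9 + 3) / 5 = 28/5 = 5.6
  mean(X_2) = (7 + 1 + 3 + 3 + 8) / 5 = 22/5 = 4.4
  x̄ = (5.6, 4.4),  deviation x̄ - mu_0 = (5.6, 4.4) - (1, 5) = (4.6, -0.6).

Step 2 — sample covariance matrix, S[i,j] = (1/(n-1)) · Σ_k (x_{k,i} - mean_i) · (x_{k,j} - mean_j), divisor n-1 = 4:
  S[X_1,X_1] = ((0.4)·(0.4) + (2.4)·(2.4) + (-3.6)·(-3.6) + (3.4)·(3.4) + (-2.6)·(-2.6)) / 4 = 37.2/4 = 9.3
  S[X_1,X_2] = ((0.4)·(2.6) + (2.4)·(-3.4) + (-3.6)·(-1.4) + (3.4)·(-1.4) + (-2.6)·(3.6)) / 4 = -16.2/4 = -4.05
  S[X_2,X_2] = ((2.6)·(2.6) + (-3.4)·(-3.4) + (-1.4)·(-1.4) + (-1.4)·(-1.4) + (3.6)·(3.6)) / 4 = 35.2/4 = 8.8
  S = [[9.3, -4.05],
 [-4.05, 8.8]].

Step 3 — invert S. det(S) = 9.3·8.8 - (-4.05)² = 65.4375.
  S^{-1} = (1/det) · [[d, -b], [-b, a]] = [[0.1345, 0.0619],
 [0.0619, 0.1421]].

Step 4 — quadratic form (x̄ - mu_0)^T · S^{-1} · (x̄ - mu_0):
  S^{-1} · (x̄ - mu_0) = (0.5815, 0.1994),
  (x̄ - mu_0)^T · [...] = (4.6)·(0.5815) + (-0.6)·(0.1994) = 2.5551.

Step 5 — scale by n: T² = 5 · 2.5551 = 12.7755.

T² ≈ 12.7755


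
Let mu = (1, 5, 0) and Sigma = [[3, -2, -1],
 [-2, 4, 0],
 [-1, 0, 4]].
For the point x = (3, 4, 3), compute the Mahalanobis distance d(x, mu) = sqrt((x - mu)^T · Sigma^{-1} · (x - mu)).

Step 1 — centre the observation: (x - mu) = (2, -1, 3).

Step 2 — invert Sigma (cofactor / det for 3×3, or solve directly):
  Sigma^{-1} = [[0.5714, 0.2857, 0.1429],
 [0.2857, 0.3929, 0.0714],
 [0.1429, 0.0714, 0.2857]].

Step 3 — form the quadratic (x - mu)^T · Sigma^{-1} · (x - mu):
  Sigma^{-1} · (x - mu) = (1.2857, 0.3929, 1.0714).
  (x - mu)^T · [Sigma^{-1} · (x - mu)] = (2)·(1.2857) + (-1)·(0.3929) + (3)·(1.0714) = 5.3929.

Step 4 — take square root: d = √(5.3929) ≈ 2.3223.

d(x, mu) = √(5.3929) ≈ 2.3223


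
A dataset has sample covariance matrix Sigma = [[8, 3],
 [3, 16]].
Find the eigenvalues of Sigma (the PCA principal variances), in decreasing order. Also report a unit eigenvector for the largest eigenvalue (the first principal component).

Step 1 — characteristic polynomial of 2×2 Sigma:
  det(Sigma - λI) = λ² - trace · λ + det = 0.
  trace = 8 + 16 = 24, det = 8·16 - (3)² = 119.
Step 2 — discriminant:
  Δ = trace² - 4·det = 576 - 476 = 100.
Step 3 — eigenvalues:
  λ = (trace ± √Δ)/2 = (24 ± 10)/2,
  λ_1 = 17,  λ_2 = 7.

Step 4 — unit eigenvector for λ_1: solve (Sigma - λ_1 I)v = 0. First row:
  (8 - 17)·v_x + (3)·v_y = 0, i.e. (-9)·v_x + (3)·v_y = 0,
  so v ∝ (b, λ_1 - a) = (3, 9) = u.
  ||u|| = √((3)² + (9)²) = √(90) ≈ 9.4868,
  v_1 = u/||u|| ≈ (0.3162, 0.9487) (||v_1|| = 1).

λ_1 = 17,  λ_2 = 7;  v_1 ≈ (0.3162, 0.9487)


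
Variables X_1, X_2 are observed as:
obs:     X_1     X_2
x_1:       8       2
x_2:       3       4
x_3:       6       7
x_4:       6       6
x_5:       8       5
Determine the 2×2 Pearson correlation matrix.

Step 1 — column means:
  mean(X_1) = (8 + 3 + 6 + 6 + 8) / 5 = 31/5 = 6.2
  mean(X_2) = (2 + 4 + 7 + 6 + 5) / 5 = 24/5 = 4.8

Step 2 — sample variances and covariances s[i,j] = (1/(n-1)) · Σ_k (x_{k,i} - mean_i) · (x_{k,j} - mean_j), with n-1 = 4:
  s[X_1,X_1] = ((1.8)·(1.8) + (-3.2)·(-3.2) + (-0.2)·(-0.2) + (-0.2)·(-0.2) + (1.8)·(1.8)) / 4 = 16.8/4 = 4.2
  s[X_1,X_2] = ((1.8)·(-2.8) + (-3.2)·(-0.8) + (-0.2)·(2.2) + (-0.2)·(1.2) + (1.8)·(0.2)) / 4 = -2.8/4 = -0.7
  s[X_2,X_2] = ((-2.8)·(-2.8) + (-0.8)·(-0.8) + (2.2)·(2.2) + (1.2)·(1.2) + (0.2)·(0.2)) / 4 = 14.8/4 = 3.7
  Sample standard deviations s_i = √(s[i,i]):
  s(X_1) = √(4.2) = 2.0494
  s(X_2) = √(3.7) = 1.9235

Step 3 — r_{ij} = s_{ij} / (s_i · s_j):
  r[X_1,X_1] = 1 (diagonal).
  r[X_1,X_2] = -0.7 / (2.0494 · 1.9235) = -0.7 / 3.9421 = -0.1776
  r[X_2,X_2] = 1 (diagonal).

R is symmetric with unit diagonal. Assembling:

R = [[1, -0.1776],
 [-0.1776, 1]]


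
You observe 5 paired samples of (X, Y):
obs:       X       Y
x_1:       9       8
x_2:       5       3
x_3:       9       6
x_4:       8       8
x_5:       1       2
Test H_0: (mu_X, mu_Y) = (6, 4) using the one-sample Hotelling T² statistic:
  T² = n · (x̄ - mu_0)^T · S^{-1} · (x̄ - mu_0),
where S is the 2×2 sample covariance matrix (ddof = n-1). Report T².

Step 1 — sample mean vector:
  mean(X) = (9 + 5 + 9 + 8 + 1) / 5 = 32/5 = 6.4
  mean(Y) = (8 + 3 + 6 + 8 + 2) / 5 = 27/5 = 5.4
  x̄ = (6.4, 5.4),  deviation x̄ - mu_0 = (6.4, 5.4) - (6, 4) = (0.4, 1.4).

Step 2 — sample covariance matrix, S[i,j] = (1/(n-1)) · Σ_k (x_{k,i} - mean_i) · (x_{k,j} - mean_j), divisor n-1 = 4:
  S[X,X] = ((2.6)·(2.6) + (-1.4)·(-1.4) + (2.6)·(2.6) + (1.6)·(1.6) + (-5.4)·(-5.4)) / 4 = 47.2/4 = 11.8
  S[X,Y] = ((2.6)·(2.6) + (-1.4)·(-2.4) + (2.6)·(0.6) + (1.6)·(2.6) + (-5.4)·(-3.4)) / 4 = 34.2/4 = 8.55
  S[Y,Y] = ((2.6)·(2.6) + (-2.4)·(-2.4) + (0.6)·(0.6) + (2.6)·(2.6) + (-3.4)·(-3.4)) / 4 = 31.2/4 = 7.8
  S = [[11.8, 8.55],
 [8.55, 7.8]].

Step 3 — invert S. det(S) = 11.8·7.8 - (8.55)² = 18.9375.
  S^{-1} = (1/det) · [[d, -b], [-b, a]] = [[0.4119, -0.4515],
 [-0.4515, 0.6231]].

Step 4 — quadratic form (x̄ - mu_0)^T · S^{-1} · (x̄ - mu_0):
  S^{-1} · (x̄ - mu_0) = (-0.4673, 0.6917),
  (x̄ - mu_0)^T · [...] = (0.4)·(-0.4673) + (1.4)·(0.6917) = 0.7815.

Step 5 — scale by n: T² = 5 · 0.7815 = 3.9076.

T² ≈ 3.9076


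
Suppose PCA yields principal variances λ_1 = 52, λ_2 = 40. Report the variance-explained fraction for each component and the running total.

Step 1 — total variance = trace(Sigma) = Σ λ_i = 52 + 40 = 92.

Step 2 — fraction explained by component i = λ_i / Σ λ:
  PC1: 52/92 = 0.5652
  PC2: 40/92 = 0.4348

Step 3 — cumulative fraction after k components = (λ_1 + ... + λ_k) / Σ λ:
  k = 1: 52/92 = 0.5652
  k = 2: (52 + 40)/92 = 92/92 = 1

Summary (fraction, with percent):

explained: PC1 0.5652 (56.52%), PC2 0.4348 (43.48%);  cumulative: 0.5652, 1


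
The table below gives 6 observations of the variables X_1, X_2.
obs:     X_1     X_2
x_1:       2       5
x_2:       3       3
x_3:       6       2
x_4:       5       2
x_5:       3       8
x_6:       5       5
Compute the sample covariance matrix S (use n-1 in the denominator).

Step 1 — column means:
  mean(X_1) = (2 + 3 + 6 + 5 + 3 + 5) / 6 = 24/6 = 4
  mean(X_2) = (5 + 3 + 2 + 2 + 8 + 5) / 6 = 25/6 = 4.1667

Step 2 — sample covariance S[i,j] = (1/(n-1)) · Σ_k (x_{k,i} - mean_i) · (x_{k,j} - mean_j), with n-1 = 5.
  S[X_1,X_1] = ((-2)·(-2) + (-1)·(-1) + (2)·(2) + (1)·(1) + (-1)·(-1) + (1)·(1)) / 5 = 12/5 = 2.4
  S[X_1,X_2] = ((-2)·(0.8333) + (-1)·(-1.1667) + (2)·(-2.1667) + (1)·(-2.1667) + (-1)·(3.8333) + (1)·(0.8333)) / 5 = -10/5 = -2
  S[X_2,X_2] = ((0.8333)·(0.8333) + (-1.1667)·(-1.1667) + (-2.1667)·(-2.1667) + (-2.1667)·(-2.1667) + (3.8333)·(3.8333) + (0.8333)·(0.8333)) / 5 = 26.8333/5 = 5.3667

S is symmetric (S[j,i] = S[i,j]). Assembling:

S = [[2.4, -2],
 [-2, 5.3667]]


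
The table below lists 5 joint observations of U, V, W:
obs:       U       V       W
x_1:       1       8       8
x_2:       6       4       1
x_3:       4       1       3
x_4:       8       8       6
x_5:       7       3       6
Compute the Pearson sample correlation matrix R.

Step 1 — column means:
  mean(U) = (1 + 6 + 4 + 8 + 7) / 5 = 26/5 = 5.2
  mean(V) = (8 + 4 + 1 + 8 + 3) / 5 = 24/5 = 4.8
  mean(W) = (8 + 1 + 3 + 6 + 6) / 5 = 24/5 = 4.8

Step 2 — sample variances and covariances s[i,j] = (1/(n-1)) · Σ_k (x_{k,i} - mean_i) · (x_{k,j} - mean_j), with n-1 = 4:
  s[U,U] = ((-4.2)·(-4.2) + (0.8)·(0.8) + (-1.2)·(-1.2) + (2.8)·(2.8) + (1.8)·(1.8)) / 4 = 30.8/4 = 7.7
  s[U,V] = ((-4.2)·(3.2) + (0.8)·(-0.8) + (-1.2)·(-3.8) + (2.8)·(3.2) + (1.8)·(-1.8)) / 4 = -3.8/4 = -0.95
  s[U,W] = ((-4.2)·(3.2) + (0.8)·(-3.8) + (-1.2)·(-1.8) + (2.8)·(1.2) + (1.8)·(1.2)) / 4 = -8.8/4 = -2.2
  s[V,V] = ((3.2)·(3.2) + (-0.8)·(-0.8) + (-3.8)·(-3.8) + (3.2)·(3.2) + (-1.8)·(-1.8)) / 4 = 38.8/4 = 9.7
  s[V,W] = ((3.2)·(3.2) + (-0.8)·(-3.8) + (-3.8)·(-1.8) + (3.2)·(1.2) + (-1.8)·(1.2)) / 4 = 21.8/4 = 5.45
  s[W,W] = ((3.2)·(3.2) + (-3.8)·(-3.8) + (-1.8)·(-1.8) + (1.2)·(1.2) + (1.2)·(1.2)) / 4 = 30.8/4 = 7.7
  Sample standard deviations s_i = √(s[i,i]):
  s(U) = √(7.7) = 2.7749
  s(V) = √(9.7) = 3.1145
  s(W) = √(7.7) = 2.7749

Step 3 — r_{ij} = s_{ij} / (s_i · s_j):
  r[U,U] = 1 (diagonal).
  r[U,V] = -0.95 / (2.7749 · 3.1145) = -0.95 / 8.6423 = -0.1099
  r[U,W] = -2.2 / (2.7749 · 2.7749) = -2.2 / 7.7 = -0.2857
  r[V,V] = 1 (diagonal).
  r[V,W] = 5.45 / (3.1145 · 2.7749) = 5.45 / 8.6423 = 0.6306
  r[W,W] = 1 (diagonal).

R is symmetric with unit diagonal. Assembling:

R = [[1, -0.1099, -0.2857],
 [-0.1099, 1, 0.6306],
 [-0.2857, 0.6306, 1]]


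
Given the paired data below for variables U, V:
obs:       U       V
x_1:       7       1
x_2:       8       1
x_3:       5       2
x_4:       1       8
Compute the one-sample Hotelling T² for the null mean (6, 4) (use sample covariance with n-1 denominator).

Step 1 — sample mean vector:
  mean(U) = (7 + 8 + 5 + 1) / 4 = 21/4 = 5.25
  mean(V) = (1 + 1 + 2 + 8) / 4 = 12/4 = 3
  x̄ = (5.25, 3),  deviation x̄ - mu_0 = (5.25, 3) - (6, 4) = (-0.75, -1).

Step 2 — sample covariance matrix, S[i,j] = (1/(n-1)) · Σ_k (x_{k,i} - mean_i) · (x_{k,j} - mean_j), divisor n-1 = 3:
  S[U,U] = ((1.75)·(1.75) + (2.75)·(2.75) + (-0.25)·(-0.25) + (-4.25)·(-4.25)) / 3 = 28.75/3 = 9.5833
  S[U,V] = ((1.75)·(-2) + (2.75)·(-2) + (-0.25)·(-1) + (-4.25)·(5)) / 3 = -30/3 = -10
  S[V,V] = ((-2)·(-2) + (-2)·(-2) + (-1)·(-1) + (5)·(5)) / 3 = 34/3 = 11.3333
  S = [[9.5833, -10],
 [-10, 11.3333]].

Step 3 — invert S. det(S) = 9.5833·11.3333 - (-10)² = 8.6111.
  S^{-1} = (1/det) · [[d, -b], [-b, a]] = [[1.3161, 1.1613],
 [1.1613, 1.1129]].

Step 4 — quadratic form (x̄ - mu_0)^T · S^{-1} · (x̄ - mu_0):
  S^{-1} · (x̄ - mu_0) = (-2.1484, -1.9839),
  (x̄ - mu_0)^T · [...] = (-0.75)·(-2.1484) + (-1)·(-1.9839) = 3.5952.

Step 5 — scale by n: T² = 4 · 3.5952 = 14.3806.

T² ≈ 14.3806


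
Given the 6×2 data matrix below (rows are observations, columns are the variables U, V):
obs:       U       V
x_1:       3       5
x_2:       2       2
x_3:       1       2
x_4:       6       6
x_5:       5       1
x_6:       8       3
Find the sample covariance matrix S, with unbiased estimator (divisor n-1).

Step 1 — column means:
  mean(U) = (3 + 2 + 1 + 6 + 5 + 8) / 6 = 25/6 = 4.1667
  mean(V) = (5 + 2 + 2 + 6 + 1 + 3) / 6 = 19/6 = 3.1667

Step 2 — sample covariance S[i,j] = (1/(n-1)) · Σ_k (x_{k,i} - mean_i) · (x_{k,j} - mean_j), with n-1 = 5.
  S[U,U] = ((-1.1667)·(-1.1667) + (-2.1667)·(-2.1667) + (-3.1667)·(-3.1667) + (1.8333)·(1.8333) + (0.8333)·(0.8333) + (3.8333)·(3.8333)) / 5 = 34.8333/5 = 6.9667
  S[U,V] = ((-1.1667)·(1.8333) + (-2.1667)·(-1.1667) + (-3.1667)·(-1.1667) + (1.8333)·(2.8333) + (0.8333)·(-2.1667) + (3.8333)·(-0.1667)) / 5 = 6.8333/5 = 1.3667
  S[V,V] = ((1.8333)·(1.8333) + (-1.1667)·(-1.1667) + (-1.1667)·(-1.1667) + (2.8333)·(2.8333) + (-2.1667)·(-2.1667) + (-0.1667)·(-0.1667)) / 5 = 18.8333/5 = 3.7667

S is symmetric (S[j,i] = S[i,j]). Assembling:

S = [[6.9667, 1.3667],
 [1.3667, 3.7667]]


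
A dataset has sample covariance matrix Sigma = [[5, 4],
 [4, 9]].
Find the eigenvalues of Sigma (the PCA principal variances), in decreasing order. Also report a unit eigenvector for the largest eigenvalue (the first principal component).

Step 1 — characteristic polynomial of 2×2 Sigma:
  det(Sigma - λI) = λ² - trace · λ + det = 0.
  trace = 5 + 9 = 14, det = 5·9 - (4)² = 29.
Step 2 — discriminant:
  Δ = trace² - 4·det = 196 - 116 = 80.
Step 3 — eigenvalues:
  λ = (trace ± √Δ)/2 = (14 ± 8.9443)/2,
  λ_1 = 11.4721,  λ_2 = 2.5279.

Step 4 — unit eigenvector for λ_1: solve (Sigma - λ_1 I)v = 0. First row:
  (5 - 11.4721)·v_x + (4)·v_y = 0, i.e. (-6.4721)·v_x + (4)·v_y = 0,
  so v ∝ (b, λ_1 - a) = (4, 6.4721) = u.
  ||u|| = √((4)² + (6.4721)²) = √(57.8885) ≈ 7.6085,
  v_1 = u/||u|| ≈ (0.5257, 0.8507) (||v_1|| = 1).

λ_1 = 11.4721,  λ_2 = 2.5279;  v_1 ≈ (0.5257, 0.8507)


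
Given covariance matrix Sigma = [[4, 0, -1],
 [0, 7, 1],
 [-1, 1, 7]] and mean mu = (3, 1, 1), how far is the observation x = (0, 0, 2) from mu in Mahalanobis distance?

Step 1 — centre the observation: (x - mu) = (-3, -1, 1).

Step 2 — invert Sigma (cofactor / det for 3×3, or solve directly):
  Sigma^{-1} = [[0.2595, -0.0054, 0.0378],
 [-0.0054, 0.1459, -0.0216],
 [0.0378, -0.0216, 0.1514]].

Step 3 — form the quadratic (x - mu)^T · Sigma^{-1} · (x - mu):
  Sigma^{-1} · (x - mu) = (-0.7351, -0.1514, 0.0595).
  (x - mu)^T · [Sigma^{-1} · (x - mu)] = (-3)·(-0.7351) + (-1)·(-0.1514) + (1)·(0.0595) = 2.4162.

Step 4 — take square root: d = √(2.4162) ≈ 1.5544.

d(x, mu) = √(2.4162) ≈ 1.5544


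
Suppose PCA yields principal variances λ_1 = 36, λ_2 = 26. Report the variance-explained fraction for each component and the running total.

Step 1 — total variance = trace(Sigma) = Σ λ_i = 36 + 26 = 62.

Step 2 — fraction explained by component i = λ_i / Σ λ:
  PC1: 36/62 = 0.5806
  PC2: 26/62 = 0.4194

Step 3 — cumulative fraction after k components = (λ_1 + ... + λ_k) / Σ λ:
  k = 1: 36/62 = 0.5806
  k = 2: (36 + 26)/62 = 62/62 = 1

Summary (fraction, with percent):

explained: PC1 0.5806 (58.06%), PC2 0.4194 (41.94%);  cumulative: 0.5806, 1


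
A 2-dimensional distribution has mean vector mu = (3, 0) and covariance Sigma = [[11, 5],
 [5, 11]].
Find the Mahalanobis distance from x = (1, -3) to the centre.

Step 1 — centre the observation: (x - mu) = (-2, -3).

Step 2 — invert Sigma. det(Sigma) = 11·11 - (5)² = 96.
  Sigma^{-1} = (1/det) · [[d, -b], [-b, a]] = [[0.1146, -0.0521],
 [-0.0521, 0.1146]].

Step 3 — form the quadratic (x - mu)^T · Sigma^{-1} · (x - mu):
  Sigma^{-1} · (x - mu) = (-0.0729, -0.2396).
  (x - mu)^T · [Sigma^{-1} · (x - mu)] = (-2)·(-0.0729) + (-3)·(-0.2396) = 0.8646.

Step 4 — take square root: d = √(0.8646) ≈ 0.9298.

d(x, mu) = √(0.8646) ≈ 0.9298


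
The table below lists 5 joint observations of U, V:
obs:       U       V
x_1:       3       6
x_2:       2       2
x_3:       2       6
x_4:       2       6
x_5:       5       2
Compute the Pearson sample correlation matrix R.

Step 1 — column means:
  mean(U) = (3 + 2 + 2 + 2 + 5) / 5 = 14/5 = 2.8
  mean(V) = (6 + 2 + 6 + 6 + 2) / 5 = 22/5 = 4.4

Step 2 — sample variances and covariances s[i,j] = (1/(n-1)) · Σ_k (x_{k,i} - mean_i) · (x_{k,j} - mean_j), with n-1 = 4:
  s[U,U] = ((0.2)·(0.2) + (-0.8)·(-0.8) + (-0.8)·(-0.8) + (-0.8)·(-0.8) + (2.2)·(2.2)) / 4 = 6.8/4 = 1.7
  s[U,V] = ((0.2)·(1.6) + (-0.8)·(-2.4) + (-0.8)·(1.6) + (-0.8)·(1.6) + (2.2)·(-2.4)) / 4 = -5.6/4 = -1.4
  s[V,V] = ((1.6)·(1.6) + (-2.4)·(-2.4) + (1.6)·(1.6) + (1.6)·(1.6) + (-2.4)·(-2.4)) / 4 = 19.2/4 = 4.8
  Sample standard deviations s_i = √(s[i,i]):
  s(U) = √(1.7) = 1.3038
  s(V) = √(4.8) = 2.1909

Step 3 — r_{ij} = s_{ij} / (s_i · s_j):
  r[U,U] = 1 (diagonal).
  r[U,V] = -1.4 / (1.3038 · 2.1909) = -1.4 / 2.8566 = -0.4901
  r[V,V] = 1 (diagonal).

R is symmetric with unit diagonal. Assembling:

R = [[1, -0.4901],
 [-0.4901, 1]]


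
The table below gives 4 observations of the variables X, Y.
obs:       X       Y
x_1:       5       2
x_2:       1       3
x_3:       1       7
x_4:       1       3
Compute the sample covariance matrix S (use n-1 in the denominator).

Step 1 — column means:
  mean(X) = (5 + 1 + 1 + 1) / 4 = 8/4 = 2
  mean(Y) = (2 + 3 + 7 + 3) / 4 = 15/4 = 3.75

Step 2 — sample covariance S[i,j] = (1/(n-1)) · Σ_k (x_{k,i} - mean_i) · (x_{k,j} - mean_j), with n-1 = 3.
  S[X,X] = ((3)·(3) + (-1)·(-1) + (-1)·(-1) + (-1)·(-1)) / 3 = 12/3 = 4
  S[X,Y] = ((3)·(-1.75) + (-1)·(-0.75) + (-1)·(3.25) + (-1)·(-0.75)) / 3 = -7/3 = -2.3333
  S[Y,Y] = ((-1.75)·(-1.75) + (-0.75)·(-0.75) + (3.25)·(3.25) + (-0.75)·(-0.75)) / 3 = 14.75/3 = 4.9167

S is symmetric (S[j,i] = S[i,j]). Assembling:

S = [[4, -2.3333],
 [-2.3333, 4.9167]]


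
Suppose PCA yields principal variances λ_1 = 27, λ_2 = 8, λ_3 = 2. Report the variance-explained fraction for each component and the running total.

Step 1 — total variance = trace(Sigma) = Σ λ_i = 27 + 8 + 2 = 37.

Step 2 — fraction explained by component i = λ_i / Σ λ:
  PC1: 27/37 = 0.7297
  PC2: 8/37 = 0.2162
  PC3: 2/37 = 0.0541

Step 3 — cumulative fraction after k components = (λ_1 + ... + λ_k) / Σ λ:
  k = 1: 27/37 = 0.7297
  k = 2: (27 + 8)/37 = 35/37 = 0.9459
  k = 3: (27 + 8 + 2)/37 = 37/37 = 1

Summary (fraction, with percent):

explained: PC1 0.7297 (72.97%), PC2 0.2162 (21.62%), PC3 0.0541 (5.41%);  cumulative: 0.7297, 0.9459, 1


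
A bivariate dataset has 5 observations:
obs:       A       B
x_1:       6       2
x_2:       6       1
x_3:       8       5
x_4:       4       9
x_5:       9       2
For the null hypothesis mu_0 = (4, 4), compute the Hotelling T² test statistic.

Step 1 — sample mean vector:
  mean(A) = (6 + 6 + 8 + 4 + 9) / 5 = 33/5 = 6.6
  mean(B) = (2 + 1 + 5 + 9 + 2) / 5 = 19/5 = 3.8
  x̄ = (6.6, 3.8),  deviation x̄ - mu_0 = (6.6, 3.8) - (4, 4) = (2.6, -0.2).

Step 2 — sample covariance matrix, S[i,j] = (1/(n-1)) · Σ_k (x_{k,i} - mean_i) · (x_{k,j} - mean_j), divisor n-1 = 4:
  S[A,A] = ((-0.6)·(-0.6) + (-0.6)·(-0.6) + (1.4)·(1.4) + (-2.6)·(-2.6) + (2.4)·(2.4)) / 4 = 15.2/4 = 3.8
  S[A,B] = ((-0.6)·(-1.8) + (-0.6)·(-2.8) + (1.4)·(1.2) + (-2.6)·(5.2) + (2.4)·(-1.8)) / 4 = -13.4/4 = -3.35
  S[B,B] = ((-1.8)·(-1.8) + (-2.8)·(-2.8) + (1.2)·(1.2) + (5.2)·(5.2) + (-1.8)·(-1.8)) / 4 = 42.8/4 = 10.7
  S = [[3.8, -3.35],
 [-3.35, 10.7]].

Step 3 — invert S. det(S) = 3.8·10.7 - (-3.35)² = 29.4375.
  S^{-1} = (1/det) · [[d, -b], [-b, a]] = [[0.3635, 0.1138],
 [0.1138, 0.1291]].

Step 4 — quadratic form (x̄ - mu_0)^T · S^{-1} · (x̄ - mu_0):
  S^{-1} · (x̄ - mu_0) = (0.9223, 0.2701),
  (x̄ - mu_0)^T · [...] = (2.6)·(0.9223) + (-0.2)·(0.2701) = 2.3439.

Step 5 — scale by n: T² = 5 · 2.3439 = 11.7197.

T² ≈ 11.7197


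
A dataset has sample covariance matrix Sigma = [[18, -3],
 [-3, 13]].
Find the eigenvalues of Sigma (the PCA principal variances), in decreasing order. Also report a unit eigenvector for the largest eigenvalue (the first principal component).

Step 1 — characteristic polynomial of 2×2 Sigma:
  det(Sigma - λI) = λ² - trace · λ + det = 0.
  trace = 18 + 13 = 31, det = 18·13 - (-3)² = 225.
Step 2 — discriminant:
  Δ = trace² - 4·det = 961 - 900 = 61.
Step 3 — eigenvalues:
  λ = (trace ± √Δ)/2 = (31 ± 7.8102)/2,
  λ_1 = 19.4051,  λ_2 = 11.5949.

Step 4 — unit eigenvector for λ_1: solve (Sigma - λ_1 I)v = 0. First row:
  (18 - 19.4051)·v_x + (-3)·v_y = 0, i.e. (-1.4051)·v_x + (-3)·v_y = 0,
  so v ∝ (b, λ_1 - a) = (-3, 1.4051); multiply by -1 so the first entry is positive: u = (3, -1.4051).
  ||u|| = √((3)² + (-1.4051)²) = √(10.9744) ≈ 3.3128,
  v_1 = u/||u|| ≈ (0.9056, -0.4242) (||v_1|| = 1).

λ_1 = 19.4051,  λ_2 = 11.5949;  v_1 ≈ (0.9056, -0.4242)


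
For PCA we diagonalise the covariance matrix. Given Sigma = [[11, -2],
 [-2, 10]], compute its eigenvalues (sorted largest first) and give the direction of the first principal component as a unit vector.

Step 1 — characteristic polynomial of 2×2 Sigma:
  det(Sigma - λI) = λ² - trace · λ + det = 0.
  trace = 11 + 10 = 21, det = 11·10 - (-2)² = 106.
Step 2 — discriminant:
  Δ = trace² - 4·det = 441 - 424 = 17.
Step 3 — eigenvalues:
  λ = (trace ± √Δ)/2 = (21 ± 4.1231)/2,
  λ_1 = 12.5616,  λ_2 = 8.4384.

Step 4 — unit eigenvector for λ_1: solve (Sigma - λ_1 I)v = 0. First row:
  (11 - 12.5616)·v_x + (-2)·v_y = 0, i.e. (-1.5616)·v_x + (-2)·v_y = 0,
  so v ∝ (b, λ_1 - a) = (-2, 1.5616); multiply by -1 so the first entry is positive: u = (2, -1.5616).
  ||u|| = √((2)² + (-1.5616)²) = √(6.4384) ≈ 2.5374,
  v_1 = u/||u|| ≈ (0.7882, -0.6154) (||v_1|| = 1).

λ_1 = 12.5616,  λ_2 = 8.4384;  v_1 ≈ (0.7882, -0.6154)


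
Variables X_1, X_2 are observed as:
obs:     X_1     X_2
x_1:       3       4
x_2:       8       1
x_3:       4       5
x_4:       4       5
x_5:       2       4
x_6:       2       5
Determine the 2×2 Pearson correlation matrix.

Step 1 — column means:
  mean(X_1) = (3 + 8 + 4 + 4 + 2 + 2) / 6 = 23/6 = 3.8333
  mean(X_2) = (4 + 1 + 5 + 5 + 4 + 5) / 6 = 24/6 = 4

Step 2 — sample variances and covariances s[i,j] = (1/(n-1)) · Σ_k (x_{k,i} - mean_i) · (x_{k,j} - mean_j), with n-1 = 5:
  s[X_1,X_1] = ((-0.8333)·(-0.8333) + (4.1667)·(4.1667) + (0.1667)·(0.1667) + (0.1667)·(0.1667) + (-1.8333)·(-1.8333) + (-1.8333)·(-1.8333)) / 5 = 24.8333/5 = 4.9667
  s[X_1,X_2] = ((-0.8333)·(0) + (4.1667)·(-3) + (0.1667)·(1) + (0.1667)·(1) + (-1.8333)·(0) + (-1.8333)·(1)) / 5 = -14/5 = -2.8
  s[X_2,X_2] = ((0)·(0) + (-3)·(-3) + (1)·(1) + (1)·(1) + (0)·(0) + (1)·(1)) / 5 = 12/5 = 2.4
  Sample standard deviations s_i = √(s[i,i]):
  s(X_1) = √(4.9667) = 2.2286
  s(X_2) = √(2.4) = 1.5492

Step 3 — r_{ij} = s_{ij} / (s_i · s_j):
  r[X_1,X_1] = 1 (diagonal).
  r[X_1,X_2] = -2.8 / (2.2286 · 1.5492) = -2.8 / 3.4525 = -0.811
  r[X_2,X_2] = 1 (diagonal).

R is symmetric with unit diagonal. Assembling:

R = [[1, -0.811],
 [-0.811, 1]]


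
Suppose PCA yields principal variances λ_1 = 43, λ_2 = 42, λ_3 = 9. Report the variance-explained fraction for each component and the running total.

Step 1 — total variance = trace(Sigma) = Σ λ_i = 43 + 42 + 9 = 94.

Step 2 — fraction explained by component i = λ_i / Σ λ:
  PC1: 43/94 = 0.4574
  PC2: 42/94 = 0.4468
  PC3: 9/94 = 0.0957

Step 3 — cumulative fraction after k components = (λ_1 + ... + λ_k) / Σ λ:
  k = 1: 43/94 = 0.4574
  k = 2: (43 + 42)/94 = 85/94 = 0.9043
  k = 3: (43 + 42 + 9)/94 = 94/94 = 1

Summary (fraction, with percent):

explained: PC1 0.4574 (45.74%), PC2 0.4468 (44.68%), PC3 0.0957 (9.57%);  cumulative: 0.4574, 0.9043, 1


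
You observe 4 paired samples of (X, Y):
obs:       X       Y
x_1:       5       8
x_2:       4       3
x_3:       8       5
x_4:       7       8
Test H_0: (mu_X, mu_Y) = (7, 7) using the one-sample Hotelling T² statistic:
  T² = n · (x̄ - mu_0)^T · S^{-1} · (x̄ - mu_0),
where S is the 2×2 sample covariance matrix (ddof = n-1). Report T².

Step 1 — sample mean vector:
  mean(X) = (5 + 4 + 8 + 7) / 4 = 24/4 = 6
  mean(Y) = (8 + 3 + 5 + 8) / 4 = 24/4 = 6
  x̄ = (6, 6),  deviation x̄ - mu_0 = (6, 6) - (7, 7) = (-1, -1).

Step 2 — sample covariance matrix, S[i,j] = (1/(n-1)) · Σ_k (x_{k,i} - mean_i) · (x_{k,j} - mean_j), divisor n-1 = 3:
  S[X,X] = ((-1)·(-1) + (-2)·(-2) + (2)·(2) + (1)·(1)) / 3 = 10/3 = 3.3333
  S[X,Y] = ((-1)·(2) + (-2)·(-3) + (2)·(-1) + (1)·(2)) / 3 = 4/3 = 1.3333
  S[Y,Y] = ((2)·(2) + (-3)·(-3) + (-1)·(-1) + (2)·(2)) / 3 = 18/3 = 6
  S = [[3.3333, 1.3333],
 [1.3333, 6]].

Step 3 — invert S. det(S) = 3.3333·6 - (1.3333)² = 18.2222.
  S^{-1} = (1/det) · [[d, -b], [-b, a]] = [[0.3293, -0.0732],
 [-0.0732, 0.1829]].

Step 4 — quadratic form (x̄ - mu_0)^T · S^{-1} · (x̄ - mu_0):
  S^{-1} · (x̄ - mu_0) = (-0.2561, -0.1098),
  (x̄ - mu_0)^T · [...] = (-1)·(-0.2561) + (-1)·(-0.1098) = 0.3659.

Step 5 — scale by n: T² = 4 · 0.3659 = 1.4634.

T² ≈ 1.4634


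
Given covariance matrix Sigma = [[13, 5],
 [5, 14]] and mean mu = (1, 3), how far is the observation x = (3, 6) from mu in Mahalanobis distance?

Step 1 — centre the observation: (x - mu) = (2, 3).

Step 2 — invert Sigma. det(Sigma) = 13·14 - (5)² = 157.
  Sigma^{-1} = (1/det) · [[d, -b], [-b, a]] = [[0.0892, -0.0318],
 [-0.0318, 0.0828]].

Step 3 — form the quadratic (x - mu)^T · Sigma^{-1} · (x - mu):
  Sigma^{-1} · (x - mu) = (0.0828, 0.1847).
  (x - mu)^T · [Sigma^{-1} · (x - mu)] = (2)·(0.0828) + (3)·(0.1847) = 0.7197.

Step 4 — take square root: d = √(0.7197) ≈ 0.8484.

d(x, mu) = √(0.7197) ≈ 0.8484


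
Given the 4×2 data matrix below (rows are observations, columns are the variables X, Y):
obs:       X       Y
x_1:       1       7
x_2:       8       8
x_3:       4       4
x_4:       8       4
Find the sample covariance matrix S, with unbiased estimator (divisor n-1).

Step 1 — column means:
  mean(X) = (1 + 8 + 4 + 8) / 4 = 21/4 = 5.25
  mean(Y) = (7 + 8 + 4 + 4) / 4 = 23/4 = 5.75

Step 2 — sample covariance S[i,j] = (1/(n-1)) · Σ_k (x_{k,i} - mean_i) · (x_{k,j} - mean_j), with n-1 = 3.
  S[X,X] = ((-4.25)·(-4.25) + (2.75)·(2.75) + (-1.25)·(-1.25) + (2.75)·(2.75)) / 3 = 34.75/3 = 11.5833
  S[X,Y] = ((-4.25)·(1.25) + (2.75)·(2.25) + (-1.25)·(-1.75) + (2.75)·(-1.75)) / 3 = -1.75/3 = -0.5833
  S[Y,Y] = ((1.25)·(1.25) + (2.25)·(2.25) + (-1.75)·(-1.75) + (-1.75)·(-1.75)) / 3 = 12.75/3 = 4.25

S is symmetric (S[j,i] = S[i,j]). Assembling:

S = [[11.5833, -0.5833],
 [-0.5833, 4.25]]


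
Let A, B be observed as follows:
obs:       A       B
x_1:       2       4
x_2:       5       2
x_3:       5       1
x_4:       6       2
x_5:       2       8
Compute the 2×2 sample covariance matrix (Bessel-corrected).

Step 1 — column means:
  mean(A) = (2 + 5 + 5 + 6 + 2) / 5 = 20/5 = 4
  mean(B) = (4 + 2 + 1 + 2 + 8) / 5 = 17/5 = 3.4

Step 2 — sample covariance S[i,j] = (1/(n-1)) · Σ_k (x_{k,i} - mean_i) · (x_{k,j} - mean_j), with n-1 = 4.
  S[A,A] = ((-2)·(-2) + (1)·(1) + (1)·(1) + (2)·(2) + (-2)·(-2)) / 4 = 14/4 = 3.5
  S[A,B] = ((-2)·(0.6) + (1)·(-1.4) + (1)·(-2.4) + (2)·(-1.4) + (-2)·(4.6)) / 4 = -17/4 = -4.25
  S[B,B] = ((0.6)·(0.6) + (-1.4)·(-1.4) + (-2.4)·(-2.4) + (-1.4)·(-1.4) + (4.6)·(4.6)) / 4 = 31.2/4 = 7.8

S is symmetric (S[j,i] = S[i,j]). Assembling:

S = [[3.5, -4.25],
 [-4.25, 7.8]]


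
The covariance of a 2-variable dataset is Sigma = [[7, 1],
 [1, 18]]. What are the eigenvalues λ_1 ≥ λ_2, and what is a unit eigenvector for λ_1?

Step 1 — characteristic polynomial of 2×2 Sigma:
  det(Sigma - λI) = λ² - trace · λ + det = 0.
  trace = 7 + 18 = 25, det = 7·18 - (1)² = 125.
Step 2 — discriminant:
  Δ = trace² - 4·det = 625 - 500 = 125.
Step 3 — eigenvalues:
  λ = (trace ± √Δ)/2 = (25 ± 11.1803)/2,
  λ_1 = 18.0902,  λ_2 = 6.9098.

Step 4 — unit eigenvector for λ_1: solve (Sigma - λ_1 I)v = 0. First row:
  (7 - 18.0902)·v_x + (1)·v_y = 0, i.e. (-11.0902)·v_x + (1)·v_y = 0,
  so v ∝ (b, λ_1 - a) = (1, 11.0902) = u.
  ||u|| = √((1)² + (11.0902)²) = √(123.9919) ≈ 11.1352,
  v_1 = u/||u|| ≈ (0.0898, 0.996) (||v_1|| = 1).

λ_1 = 18.0902,  λ_2 = 6.9098;  v_1 ≈ (0.0898, 0.996)


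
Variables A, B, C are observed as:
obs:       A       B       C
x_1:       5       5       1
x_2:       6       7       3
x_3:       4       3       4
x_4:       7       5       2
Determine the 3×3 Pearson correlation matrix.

Step 1 — column means:
  mean(A) = (5 + 6 + 4 + 7) / 4 = 22/4 = 5.5
  mean(B) = (5 + 7 + 3 + 5) / 4 = 20/4 = 5
  mean(C) = (1 + 3 + 4 + 2) / 4 = 10/4 = 2.5

Step 2 — sample variances and covariances s[i,j] = (1/(n-1)) · Σ_k (x_{k,i} - mean_i) · (x_{k,j} - mean_j), with n-1 = 3:
  s[A,A] = ((-0.5)·(-0.5) + (0.5)·(0.5) + (-1.5)·(-1.5) + (1.5)·(1.5)) / 3 = 5/3 = 1.6667
  s[A,B] = ((-0.5)·(0) + (0.5)·(2) + (-1.5)·(-2) + (1.5)·(0)) / 3 = 4/3 = 1.3333
  s[A,C] = ((-0.5)·(-1.5) + (0.5)·(0.5) + (-1.5)·(1.5) + (1.5)·(-0.5)) / 3 = -2/3 = -0.6667
  s[B,B] = ((0)·(0) + (2)·(2) + (-2)·(-2) + (0)·(0)) / 3 = 8/3 = 2.6667
  s[B,C] = ((0)·(-1.5) + (2)·(0.5) + (-2)·(1.5) + (0)·(-0.5)) / 3 = -2/3 = -0.6667
  s[C,C] = ((-1.5)·(-1.5) + (0.5)·(0.5) + (1.5)·(1.5) + (-0.5)·(-0.5)) / 3 = 5/3 = 1.6667
  Sample standard deviations s_i = √(s[i,i]):
  s(A) = √(1.6667) = 1.291
  s(B) = √(2.6667) = 1.633
  s(C) = √(1.6667) = 1.291

Step 3 — r_{ij} = s_{ij} / (s_i · s_j):
  r[A,A] = 1 (diagonal).
  r[A,B] = 1.3333 / (1.291 · 1.633) = 1.3333 / 2.1082 = 0.6325
  r[A,C] = -0.6667 / (1.291 · 1.291) = -0.6667 / 1.6667 = -0.4
  r[B,B] = 1 (diagonal).
  r[B,C] = -0.6667 / (1.633 · 1.291) = -0.6667 / 2.1082 = -0.3162
  r[C,C] = 1 (diagonal).

R is symmetric with unit diagonal. Assembling:

R = [[1, 0.6325, -0.4],
 [0.6325, 1, -0.3162],
 [-0.4, -0.3162, 1]]


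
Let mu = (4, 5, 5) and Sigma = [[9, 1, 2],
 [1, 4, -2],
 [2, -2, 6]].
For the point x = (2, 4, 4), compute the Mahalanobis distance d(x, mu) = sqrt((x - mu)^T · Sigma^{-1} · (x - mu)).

Step 1 — centre the observation: (x - mu) = (-2, -1, -1).

Step 2 — invert Sigma (cofactor / det for 3×3, or solve directly):
  Sigma^{-1} = [[0.1333, -0.0667, -0.0667],
 [-0.0667, 0.3333, 0.1333],
 [-0.0667, 0.1333, 0.2333]].

Step 3 — form the quadratic (x - mu)^T · Sigma^{-1} · (x - mu):
  Sigma^{-1} · (x - mu) = (-0.1333, -0.3333, -0.2333).
  (x - mu)^T · [Sigma^{-1} · (x - mu)] = (-2)·(-0.1333) + (-1)·(-0.3333) + (-1)·(-0.2333) = 0.8333.

Step 4 — take square root: d = √(0.8333) ≈ 0.9129.

d(x, mu) = √(0.8333) ≈ 0.9129


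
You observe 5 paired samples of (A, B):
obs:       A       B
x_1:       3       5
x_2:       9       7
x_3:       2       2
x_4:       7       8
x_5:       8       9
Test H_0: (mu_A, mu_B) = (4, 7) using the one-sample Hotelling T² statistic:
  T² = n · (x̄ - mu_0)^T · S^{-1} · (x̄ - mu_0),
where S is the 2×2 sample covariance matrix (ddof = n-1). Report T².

Step 1 — sample mean vector:
  mean(A) = (3 + 9 + 2 + 7 + 8) / 5 = 29/5 = 5.8
  mean(B) = (5 + 7 + 2 + 8 + 9) / 5 = 31/5 = 6.2
  x̄ = (5.8, 6.2),  deviation x̄ - mu_0 = (5.8, 6.2) - (4, 7) = (1.8, -0.8).

Step 2 — sample covariance matrix, S[i,j] = (1/(n-1)) · Σ_k (x_{k,i} - mean_i) · (x_{k,j} - mean_j), divisor n-1 = 4:
  S[A,A] = ((-2.8)·(-2.8) + (3.2)·(3.2) + (-3.8)·(-3.8) + (1.2)·(1.2) + (2.2)·(2.2)) / 4 = 38.8/4 = 9.7
  S[A,B] = ((-2.8)·(-1.2) + (3.2)·(0.8) + (-3.8)·(-4.2) + (1.2)·(1.8) + (2.2)·(2.8)) / 4 = 30.2/4 = 7.55
  S[B,B] = ((-1.2)·(-1.2) + (0.8)·(0.8) + (-4.2)·(-4.2) + (1.8)·(1.8) + (2.8)·(2.8)) / 4 = 30.8/4 = 7.7
  S = [[9.7, 7.55],
 [7.55, 7.7]].

Step 3 — invert S. det(S) = 9.7·7.7 - (7.55)² = 17.6875.
  S^{-1} = (1/det) · [[d, -b], [-b, a]] = [[0.4353, -0.4269],
 [-0.4269, 0.5484]].

Step 4 — quadratic form (x̄ - mu_0)^T · S^{-1} · (x̄ - mu_0):
  S^{-1} · (x̄ - mu_0) = (1.1251, -1.2071),
  (x̄ - mu_0)^T · [...] = (1.8)·(1.1251) + (-0.8)·(-1.2071) = 2.9908.

Step 5 — scale by n: T² = 5 · 2.9908 = 14.9541.

T² ≈ 14.9541


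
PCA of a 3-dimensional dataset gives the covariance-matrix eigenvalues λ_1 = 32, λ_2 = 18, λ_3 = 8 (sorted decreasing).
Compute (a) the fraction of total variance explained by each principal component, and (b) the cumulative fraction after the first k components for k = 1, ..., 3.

Step 1 — total variance = trace(Sigma) = Σ λ_i = 32 + 18 + 8 = 58.

Step 2 — fraction explained by component i = λ_i / Σ λ:
  PC1: 32/58 = 0.5517
  PC2: 18/58 = 0.3103
  PC3: 8/58 = 0.1379

Step 3 — cumulative fraction after k components = (λ_1 + ... + λ_k) / Σ λ:
  k = 1: 32/58 = 0.5517
  k = 2: (32 + 18)/58 = 50/58 = 0.8621
  k = 3: (32 + 18 + 8)/58 = 58/58 = 1

Summary (fraction, with percent):

explained: PC1 0.5517 (55.17%), PC2 0.3103 (31.03%), PC3 0.1379 (13.79%);  cumulative: 0.5517, 0.8621, 1


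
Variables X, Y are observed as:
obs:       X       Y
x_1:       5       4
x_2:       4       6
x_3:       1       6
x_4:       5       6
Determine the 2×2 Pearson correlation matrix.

Step 1 — column means:
  mean(X) = (5 + 4 + 1 + 5) / 4 = 15/4 = 3.75
  mean(Y) = (4 + 6 + 6 + 6) / 4 = 22/4 = 5.5

Step 2 — sample variances and covariances s[i,j] = (1/(n-1)) · Σ_k (x_{k,i} - mean_i) · (x_{k,j} - mean_j), with n-1 = 3:
  s[X,X] = ((1.25)·(1.25) + (0.25)·(0.25) + (-2.75)·(-2.75) + (1.25)·(1.25)) / 3 = 10.75/3 = 3.5833
  s[X,Y] = ((1.25)·(-1.5) + (0.25)·(0.5) + (-2.75)·(0.5) + (1.25)·(0.5)) / 3 = -2.5/3 = -0.8333
  s[Y,Y] = ((-1.5)·(-1.5) + (0.5)·(0.5) + (0.5)·(0.5) + (0.5)·(0.5)) / 3 = 3/3 = 1
  Sample standard deviations s_i = √(s[i,i]):
  s(X) = √(3.5833) = 1.893
  s(Y) = √(1) = 1

Step 3 — r_{ij} = s_{ij} / (s_i · s_j):
  r[X,X] = 1 (diagonal).
  r[X,Y] = -0.8333 / (1.893 · 1) = -0.8333 / 1.893 = -0.4402
  r[Y,Y] = 1 (diagonal).

R is symmetric with unit diagonal. Assembling:

R = [[1, -0.4402],
 [-0.4402, 1]]


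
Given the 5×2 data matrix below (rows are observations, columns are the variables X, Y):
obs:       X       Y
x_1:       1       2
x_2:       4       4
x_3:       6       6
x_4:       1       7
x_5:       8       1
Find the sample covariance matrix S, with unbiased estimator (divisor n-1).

Step 1 — column means:
  mean(X) = (1 + 4 + 6 + 1 + 8) / 5 = 20/5 = 4
  mean(Y) = (2 + 4 + 6 + 7 + 1) / 5 = 20/5 = 4

Step 2 — sample covariance S[i,j] = (1/(n-1)) · Σ_k (x_{k,i} - mean_i) · (x_{k,j} - mean_j), with n-1 = 4.
  S[X,X] = ((-3)·(-3) + (0)·(0) + (2)·(2) + (-3)·(-3) + (4)·(4)) / 4 = 38/4 = 9.5
  S[X,Y] = ((-3)·(-2) + (0)·(0) + (2)·(2) + (-3)·(3) + (4)·(-3)) / 4 = -11/4 = -2.75
  S[Y,Y] = ((-2)·(-2) + (0)·(0) + (2)·(2) + (3)·(3) + (-3)·(-3)) / 4 = 26/4 = 6.5

S is symmetric (S[j,i] = S[i,j]). Assembling:

S = [[9.5, -2.75],
 [-2.75, 6.5]]


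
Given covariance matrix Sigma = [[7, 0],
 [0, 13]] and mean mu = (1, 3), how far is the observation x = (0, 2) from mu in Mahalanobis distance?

Step 1 — centre the observation: (x - mu) = (-1, -1).

Step 2 — invert Sigma. det(Sigma) = 7·13 - (0)² = 91.
  Sigma^{-1} = (1/det) · [[d, -b], [-b, a]] = [[0.1429, 0],
 [0, 0.0769]].

Step 3 — form the quadratic (x - mu)^T · Sigma^{-1} · (x - mu):
  Sigma^{-1} · (x - mu) = (-0.1429, -0.0769).
  (x - mu)^T · [Sigma^{-1} · (x - mu)] = (-1)·(-0.1429) + (-1)·(-0.0769) = 0.2198.

Step 4 — take square root: d = √(0.2198) ≈ 0.4688.

d(x, mu) = √(0.2198) ≈ 0.4688


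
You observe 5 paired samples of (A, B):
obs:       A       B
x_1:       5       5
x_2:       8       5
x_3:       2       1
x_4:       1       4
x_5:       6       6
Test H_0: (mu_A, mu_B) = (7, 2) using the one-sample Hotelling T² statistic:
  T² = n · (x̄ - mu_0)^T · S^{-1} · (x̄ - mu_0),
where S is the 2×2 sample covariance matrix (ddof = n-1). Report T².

Step 1 — sample mean vector:
  mean(A) = (5 + 8 + 2 + 1 + 6) / 5 = 22/5 = 4.4
  mean(B) = (5 + 5 + 1 + 4 + 6) / 5 = 21/5 = 4.2
  x̄ = (4.4, 4.2),  deviation x̄ - mu_0 = (4.4, 4.2) - (7, 2) = (-2.6, 2.2).

Step 2 — sample covariance matrix, S[i,j] = (1/(n-1)) · Σ_k (x_{k,i} - mean_i) · (x_{k,j} - mean_j), divisor n-1 = 4:
  S[A,A] = ((0.6)·(0.6) + (3.6)·(3.6) + (-2.4)·(-2.4) + (-3.4)·(-3.4) + (1.6)·(1.6)) / 4 = 33.2/4 = 8.3
  S[A,B] = ((0.6)·(0.8) + (3.6)·(0.8) + (-2.4)·(-3.2) + (-3.4)·(-0.2) + (1.6)·(1.8)) / 4 = 14.6/4 = 3.65
  S[B,B] = ((0.8)·(0.8) + (0.8)·(0.8) + (-3.2)·(-3.2) + (-0.2)·(-0.2) + (1.8)·(1.8)) / 4 = 14.8/4 = 3.7
  S = [[8.3, 3.65],
 [3.65, 3.7]].

Step 3 — invert S. det(S) = 8.3·3.7 - (3.65)² = 17.3875.
  S^{-1} = (1/det) · [[d, -b], [-b, a]] = [[0.2128, -0.2099],
 [-0.2099, 0.4774]].

Step 4 — quadratic form (x̄ - mu_0)^T · S^{-1} · (x̄ - mu_0):
  S^{-1} · (x̄ - mu_0) = (-1.0151, 1.596),
  (x̄ - mu_0)^T · [...] = (-2.6)·(-1.0151) + (2.2)·(1.596) = 6.1504.

Step 5 — scale by n: T² = 5 · 6.1504 = 30.752.

T² ≈ 30.752
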